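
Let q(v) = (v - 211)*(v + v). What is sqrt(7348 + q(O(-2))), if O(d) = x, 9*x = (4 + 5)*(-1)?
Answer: 2*sqrt(1943) ≈ 88.159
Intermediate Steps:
x = -1 (x = ((4 + 5)*(-1))/9 = (9*(-1))/9 = (1/9)*(-9) = -1)
O(d) = -1
q(v) = 2*v*(-211 + v) (q(v) = (-211 + v)*(2*v) = 2*v*(-211 + v))
sqrt(7348 + q(O(-2))) = sqrt(7348 + 2*(-1)*(-211 - 1)) = sqrt(7348 + 2*(-1)*(-212)) = sqrt(7348 + 424) = sqrt(7772) = 2*sqrt(1943)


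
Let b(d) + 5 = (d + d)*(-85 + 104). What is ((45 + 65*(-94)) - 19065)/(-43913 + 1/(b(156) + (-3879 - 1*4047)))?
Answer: 5033539/8795774 ≈ 0.57227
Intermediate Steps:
b(d) = -5 + 38*d (b(d) = -5 + (d + d)*(-85 + 104) = -5 + (2*d)*19 = -5 + 38*d)
((45 + 65*(-94)) - 19065)/(-43913 + 1/(b(156) + (-3879 - 1*4047))) = ((45 + 65*(-94)) - 19065)/(-43913 + 1/((-5 + 38*156) + (-3879 - 1*4047))) = ((45 - 6110) - 19065)/(-43913 + 1/((-5 + 5928) + (-3879 - 4047))) = (-6065 - 19065)/(-43913 + 1/(5923 - 7926)) = -25130/(-43913 + 1/(-2003)) = -25130/(-43913 - 1/2003) = -25130/(-87957740/2003) = -25130*(-2003/87957740) = 5033539/8795774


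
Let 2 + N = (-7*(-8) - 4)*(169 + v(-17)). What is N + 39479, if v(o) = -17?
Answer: 47381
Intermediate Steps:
N = 7902 (N = -2 + (-7*(-8) - 4)*(169 - 17) = -2 + (56 - 4)*152 = -2 + 52*152 = -2 + 7904 = 7902)
N + 39479 = 7902 + 39479 = 47381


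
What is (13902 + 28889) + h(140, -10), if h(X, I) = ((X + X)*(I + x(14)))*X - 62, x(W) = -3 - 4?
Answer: -623671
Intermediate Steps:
x(W) = -7
h(X, I) = -62 + 2*X**2*(-7 + I) (h(X, I) = ((X + X)*(I - 7))*X - 62 = ((2*X)*(-7 + I))*X - 62 = (2*X*(-7 + I))*X - 62 = 2*X**2*(-7 + I) - 62 = -62 + 2*X**2*(-7 + I))
(13902 + 28889) + h(140, -10) = (13902 + 28889) + (-62 - 14*140**2 + 2*(-10)*140**2) = 42791 + (-62 - 14*19600 + 2*(-10)*19600) = 42791 + (-62 - 274400 - 392000) = 42791 - 666462 = -623671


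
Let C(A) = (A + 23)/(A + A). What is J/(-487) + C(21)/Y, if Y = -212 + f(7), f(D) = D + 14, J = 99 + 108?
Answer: -840991/1953357 ≈ -0.43054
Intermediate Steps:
J = 207
C(A) = (23 + A)/(2*A) (C(A) = (23 + A)/((2*A)) = (23 + A)*(1/(2*A)) = (23 + A)/(2*A))
f(D) = 14 + D
Y = -191 (Y = -212 + (14 + 7) = -212 + 21 = -191)
J/(-487) + C(21)/Y = 207/(-487) + ((½)*(23 + 21)/21)/(-191) = 207*(-1/487) + ((½)*(1/21)*44)*(-1/191) = -207/487 + (22/21)*(-1/191) = -207/487 - 22/4011 = -840991/1953357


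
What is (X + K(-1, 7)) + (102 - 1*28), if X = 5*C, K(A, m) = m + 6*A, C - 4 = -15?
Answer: 20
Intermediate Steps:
C = -11 (C = 4 - 15 = -11)
X = -55 (X = 5*(-11) = -55)
(X + K(-1, 7)) + (102 - 1*28) = (-55 + (7 + 6*(-1))) + (102 - 1*28) = (-55 + (7 - 6)) + (102 - 28) = (-55 + 1) + 74 = -54 + 74 = 20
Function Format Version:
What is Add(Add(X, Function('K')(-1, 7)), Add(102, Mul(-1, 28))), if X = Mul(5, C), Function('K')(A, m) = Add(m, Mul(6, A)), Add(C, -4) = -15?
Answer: 20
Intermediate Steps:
C = -11 (C = Add(4, -15) = -11)
X = -55 (X = Mul(5, -11) = -55)
Add(Add(X, Function('K')(-1, 7)), Add(102, Mul(-1, 28))) = Add(Add(-55, Add(7, Mul(6, -1))), Add(102, Mul(-1, 28))) = Add(Add(-55, Add(7, -6)), Add(102, -28)) = Add(Add(-55, 1), 74) = Add(-54, 74) = 20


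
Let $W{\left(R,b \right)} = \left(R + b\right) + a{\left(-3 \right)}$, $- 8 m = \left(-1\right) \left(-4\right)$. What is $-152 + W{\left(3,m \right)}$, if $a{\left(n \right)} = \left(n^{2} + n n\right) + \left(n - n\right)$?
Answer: $- \frac{263}{2} \approx -131.5$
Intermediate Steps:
$a{\left(n \right)} = 2 n^{2}$ ($a{\left(n \right)} = \left(n^{2} + n^{2}\right) + 0 = 2 n^{2} + 0 = 2 n^{2}$)
$m = - \frac{1}{2}$ ($m = - \frac{\left(-1\right) \left(-4\right)}{8} = \left(- \frac{1}{8}\right) 4 = - \frac{1}{2} \approx -0.5$)
$W{\left(R,b \right)} = 18 + R + b$ ($W{\left(R,b \right)} = \left(R + b\right) + 2 \left(-3\right)^{2} = \left(R + b\right) + 2 \cdot 9 = \left(R + b\right) + 18 = 18 + R + b$)
$-152 + W{\left(3,m \right)} = -152 + \left(18 + 3 - \frac{1}{2}\right) = -152 + \frac{41}{2} = - \frac{263}{2}$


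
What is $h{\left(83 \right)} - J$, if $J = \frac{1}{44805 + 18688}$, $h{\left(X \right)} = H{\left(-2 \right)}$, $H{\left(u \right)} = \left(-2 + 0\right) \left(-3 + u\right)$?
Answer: $\frac{634929}{63493} \approx 10.0$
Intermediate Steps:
$H{\left(u \right)} = 6 - 2 u$ ($H{\left(u \right)} = - 2 \left(-3 + u\right) = 6 - 2 u$)
$h{\left(X \right)} = 10$ ($h{\left(X \right)} = 6 - -4 = 6 + 4 = 10$)
$J = \frac{1}{63493} \approx 1.575 \cdot 10^{-5}$
$h{\left(83 \right)} - J = 10 - \frac{1}{63493} = \frac{634929}{63493}$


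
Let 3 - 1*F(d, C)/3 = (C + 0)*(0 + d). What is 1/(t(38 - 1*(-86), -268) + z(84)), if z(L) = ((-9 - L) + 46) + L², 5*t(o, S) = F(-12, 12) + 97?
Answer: 5/35583 ≈ 0.00014052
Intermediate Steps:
F(d, C) = 9 - 3*C*d (F(d, C) = 9 - 3*(C + 0)*(0 + d) = 9 - 3*C*d)
t(o, S) = 538/5 (t(o, S) = ((9 - 3*12*(-12)) + 97)/5 = ((9 + 432) + 97)/5 = (441 + 97)/5 = (⅕)*538 = 538/5)
z(L) = 37 + L² - L (z(L) = (37 - L) + L² = 37 + L² - L)
1/(t(38 - 1*(-86), -268) + z(84)) = 1/(538/5 + (37 + 84² - 1*84)) = 1/(538/5 + (37 + 7056 - 84)) = 1/(538/5 + 7009) = 1/(35583/5) = 5/35583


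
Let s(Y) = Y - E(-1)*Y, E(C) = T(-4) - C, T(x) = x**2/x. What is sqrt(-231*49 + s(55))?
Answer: I*sqrt(11099) ≈ 105.35*I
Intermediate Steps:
T(x) = x
E(C) = -4 - C
s(Y) = 4*Y (s(Y) = Y - (-4 - 1*(-1))*Y = Y - (-4 + 1)*Y = Y - (-3)*Y = Y + 3*Y = 4*Y)
sqrt(-231*49 + s(55)) = sqrt(-231*49 + 4*55) = sqrt(-11319 + 220) = sqrt(-11099) = I*sqrt(11099)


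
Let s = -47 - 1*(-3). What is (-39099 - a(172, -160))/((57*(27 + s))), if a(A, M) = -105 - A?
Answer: 38822/969 ≈ 40.064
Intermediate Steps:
s = -44 (s = -47 + 3 = -44)
(-39099 - a(172, -160))/((57*(27 + s))) = (-39099 - (-105 - 1*172))/((57*(27 - 44))) = (-39099 - (-105 - 172))/((57*(-17))) = (-39099 - 1*(-277))/(-969) = (-39099 + 277)*(-1/969) = -38822*(-1/969) = 38822/969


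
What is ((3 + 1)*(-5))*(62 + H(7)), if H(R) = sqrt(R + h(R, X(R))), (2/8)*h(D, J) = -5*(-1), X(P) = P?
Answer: -1240 - 60*sqrt(3) ≈ -1343.9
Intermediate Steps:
h(D, J) = 20 (h(D, J) = 4*(-5*(-1)) = 4*5 = 20)
H(R) = sqrt(20 + R) (H(R) = sqrt(R + 20) = sqrt(20 + R))
((3 + 1)*(-5))*(62 + H(7)) = ((3 + 1)*(-5))*(62 + sqrt(20 + 7)) = (4*(-5))*(62 + sqrt(27)) = -20*(62 + 3*sqrt(3)) = -1240 - 60*sqrt(3)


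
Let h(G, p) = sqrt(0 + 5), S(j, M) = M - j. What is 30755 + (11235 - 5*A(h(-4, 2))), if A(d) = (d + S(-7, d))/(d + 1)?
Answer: 167945/4 - 25*sqrt(5)/4 ≈ 41972.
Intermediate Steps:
h(G, p) = sqrt(5)
A(d) = (7 + 2*d)/(1 + d) (A(d) = (d + (d - 1*(-7)))/(d + 1) = (d + (d + 7))/(1 + d) = (d + (7 + d))/(1 + d) = (7 + 2*d)/(1 + d))
30755 + (11235 - 5*A(h(-4, 2))) = 30755 + (11235 - 5*(7 + 2*sqrt(5))/(1 + sqrt(5))) = 41990 - 5*(7 + 2*sqrt(5))/(1 + sqrt(5))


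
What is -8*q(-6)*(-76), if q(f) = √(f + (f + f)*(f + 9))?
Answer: 608*I*√42 ≈ 3940.3*I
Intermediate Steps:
q(f) = √(f + 2*f*(9 + f)) (q(f) = √(f + (2*f)*(9 + f)) = √(f + 2*f*(9 + f)))
-8*q(-6)*(-76) = -8*I*√6*√(19 + 2*(-6))*(-76) = -8*I*√6*√(19 - 12)*(-76) = -8*I*√42*(-76) = 608*I*√42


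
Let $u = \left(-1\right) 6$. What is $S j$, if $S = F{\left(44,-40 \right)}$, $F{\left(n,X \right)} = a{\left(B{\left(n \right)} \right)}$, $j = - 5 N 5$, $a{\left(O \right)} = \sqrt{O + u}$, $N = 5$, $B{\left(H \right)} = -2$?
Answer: $- 250 i \sqrt{2} \approx - 353.55 i$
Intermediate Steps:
$u = -6$
$a{\left(O \right)} = \sqrt{-6 + O}$ ($a{\left(O \right)} = \sqrt{O - 6} = \sqrt{-6 + O}$)
$j = -125$ ($j = \left(-5\right) 5 \cdot 5 = \left(-25\right) 5 = -125$)
$F{\left(n,X \right)} = 2 i \sqrt{2}$ ($F{\left(n,X \right)} = \sqrt{-6 - 2} = \sqrt{-8} = 2 i \sqrt{2}$)
$S = 2 i \sqrt{2} \approx 2.8284 i$
$S j = 2 i \sqrt{2} \left(-125\right) = - 250 i \sqrt{2}$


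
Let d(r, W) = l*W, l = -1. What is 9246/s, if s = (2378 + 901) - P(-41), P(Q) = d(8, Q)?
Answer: 4623/1619 ≈ 2.8555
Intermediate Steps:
d(r, W) = -W
P(Q) = -Q
s = 3238 (s = (2378 + 901) - (-1)*(-41) = 3279 - 1*41 = 3279 - 41 = 3238)
9246/s = 9246/3238 = 9246*(1/3238) = 4623/1619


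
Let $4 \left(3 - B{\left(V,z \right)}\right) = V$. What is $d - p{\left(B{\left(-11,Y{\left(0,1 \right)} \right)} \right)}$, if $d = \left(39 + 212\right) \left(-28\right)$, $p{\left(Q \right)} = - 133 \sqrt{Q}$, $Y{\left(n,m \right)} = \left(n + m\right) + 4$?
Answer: $-7028 + \frac{133 \sqrt{23}}{2} \approx -6709.1$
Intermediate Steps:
$Y{\left(n,m \right)} = 4 + m + n$ ($Y{\left(n,m \right)} = \left(m + n\right) + 4 = 4 + m + n$)
$B{\left(V,z \right)} = 3 - \frac{V}{4}$
$d = -7028$ ($d = 251 \left(-28\right) = -7028$)
$d - p{\left(B{\left(-11,Y{\left(0,1 \right)} \right)} \right)} = -7028 - - 133 \sqrt{3 - - \frac{11}{4}} = -7028 - - 133 \sqrt{3 + \frac{11}{4}} = -7028 - - 133 \sqrt{\frac{23}{4}} = -7028 - - 133 \frac{\sqrt{23}}{2} = -7028 - - \frac{133 \sqrt{23}}{2} = -7028 + \frac{133 \sqrt{23}}{2}$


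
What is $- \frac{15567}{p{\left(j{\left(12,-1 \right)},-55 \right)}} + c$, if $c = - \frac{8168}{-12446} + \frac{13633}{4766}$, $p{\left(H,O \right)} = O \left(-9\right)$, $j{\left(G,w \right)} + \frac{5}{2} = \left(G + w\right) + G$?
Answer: $- \frac{136689693607}{4893704970} \approx -27.932$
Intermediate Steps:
$j{\left(G,w \right)} = - \frac{5}{2} + w + 2 G$ ($j{\left(G,w \right)} = - \frac{5}{2} + \left(\left(G + w\right) + G\right) = - \frac{5}{2} + \left(w + 2 G\right) = - \frac{5}{2} + w + 2 G$)
$p{\left(H,O \right)} = - 9 O$
$c = \frac{104302503}{29658818}$ ($c = \left(-8168\right) \left(- \frac{1}{12446}\right) + 13633 \cdot \frac{1}{4766} = \frac{4084}{6223} + \frac{13633}{4766} = \frac{104302503}{29658818} \approx 3.5167$)
$- \frac{15567}{p{\left(j{\left(12,-1 \right)},-55 \right)}} + c = - \frac{15567}{\left(-9\right) \left(-55\right)} + \frac{104302503}{29658818} = - \frac{15567}{495} + \frac{104302503}{29658818} = \left(-15567\right) \frac{1}{495} + \frac{104302503}{29658818} = - \frac{5189}{165} + \frac{104302503}{29658818} = - \frac{136689693607}{4893704970}$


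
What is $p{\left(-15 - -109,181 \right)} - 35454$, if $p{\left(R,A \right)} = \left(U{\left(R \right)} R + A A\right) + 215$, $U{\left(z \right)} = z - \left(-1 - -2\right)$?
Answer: $6264$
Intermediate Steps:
$U{\left(z \right)} = -1 + z$ ($U{\left(z \right)} = z - \left(-1 + 2\right) = z - 1 = -1 + z$)
$p{\left(R,A \right)} = 215 + A^{2} + R \left(-1 + R\right)$ ($p{\left(R,A \right)} = \left(\left(-1 + R\right) R + A A\right) + 215 = \left(R \left(-1 + R\right) + A^{2}\right) + 215 = \left(A^{2} + R \left(-1 + R\right)\right) + 215 = 215 + A^{2} + R \left(-1 + R\right)$)
$p{\left(-15 - -109,181 \right)} - 35454 = \left(215 + 181^{2} + \left(-15 - -109\right) \left(-1 - -94\right)\right) - 35454 = \left(215 + 32761 + \left(-15 + 109\right) \left(-1 + \left(-15 + 109\right)\right)\right) - 35454 = \left(215 + 32761 + 94 \left(-1 + 94\right)\right) - 35454 = \left(215 + 32761 + 94 \cdot 93\right) - 35454 = \left(215 + 32761 + 8742\right) - 35454 = 41718 - 35454 = 6264$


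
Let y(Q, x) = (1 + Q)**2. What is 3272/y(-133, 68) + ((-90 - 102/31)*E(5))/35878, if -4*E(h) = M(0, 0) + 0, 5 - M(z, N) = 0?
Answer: 115692658/605602701 ≈ 0.19104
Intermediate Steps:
M(z, N) = 5 (M(z, N) = 5 - 1*0 = 5 + 0 = 5)
E(h) = -5/4 (E(h) = -(5 + 0)/4 = -1/4*5 = -5/4)
3272/y(-133, 68) + ((-90 - 102/31)*E(5))/35878 = 3272/((1 - 133)**2) + ((-90 - 102/31)*(-5/4))/35878 = 3272/((-132)**2) + ((-90 - 102*1/31)*(-5/4))*(1/35878) = 3272/17424 + ((-90 - 102/31)*(-5/4))*(1/35878) = 3272*(1/17424) - 2892/31*(-5/4)*(1/35878) = 409/2178 + (3615/31)*(1/35878) = 409/2178 + 3615/1112218 = 115692658/605602701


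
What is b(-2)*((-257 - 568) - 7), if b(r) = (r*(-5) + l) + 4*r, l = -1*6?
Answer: 3328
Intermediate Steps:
l = -6
b(r) = -6 - r (b(r) = (r*(-5) - 6) + 4*r = (-5*r - 6) + 4*r = (-6 - 5*r) + 4*r = -6 - r)
b(-2)*((-257 - 568) - 7) = (-6 - 1*(-2))*((-257 - 568) - 7) = (-6 + 2)*(-825 - 7) = -4*(-832) = 3328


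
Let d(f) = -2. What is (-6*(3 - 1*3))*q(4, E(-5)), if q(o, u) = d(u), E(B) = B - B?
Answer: 0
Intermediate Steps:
E(B) = 0
q(o, u) = -2
(-6*(3 - 1*3))*q(4, E(-5)) = -6*(3 - 1*3)*(-2) = -6*(3 - 3)*(-2) = -6*0*(-2) = 0*(-2) = 0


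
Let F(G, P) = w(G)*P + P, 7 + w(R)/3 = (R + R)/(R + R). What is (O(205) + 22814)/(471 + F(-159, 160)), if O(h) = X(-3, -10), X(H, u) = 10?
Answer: -22824/2249 ≈ -10.149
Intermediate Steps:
w(R) = -18 (w(R) = -21 + 3*((R + R)/(R + R)) = -21 + 3*((2*R)/((2*R))) = -21 + 3*((2*R)*(1/(2*R))) = -21 + 3*1 = -21 + 3 = -18)
F(G, P) = -17*P (F(G, P) = -18*P + P = -17*P)
O(h) = 10
(O(205) + 22814)/(471 + F(-159, 160)) = (10 + 22814)/(471 - 17*160) = 22824/(471 - 2720) = 22824/(-2249) = 22824*(-1/2249) = -22824/2249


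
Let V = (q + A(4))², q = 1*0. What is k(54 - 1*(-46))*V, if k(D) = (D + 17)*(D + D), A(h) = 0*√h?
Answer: 0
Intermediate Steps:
A(h) = 0
q = 0
V = 0 (V = (0 + 0)² = 0² = 0)
k(D) = 2*D*(17 + D) (k(D) = (17 + D)*(2*D) = 2*D*(17 + D))
k(54 - 1*(-46))*V = (2*(54 - 1*(-46))*(17 + (54 - 1*(-46))))*0 = (2*(54 + 46)*(17 + (54 + 46)))*0 = (2*100*(17 + 100))*0 = (2*100*117)*0 = 23400*0 = 0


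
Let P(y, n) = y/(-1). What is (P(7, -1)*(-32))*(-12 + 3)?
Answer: -2016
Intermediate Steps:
P(y, n) = -y (P(y, n) = y*(-1) = -y)
(P(7, -1)*(-32))*(-12 + 3) = (-1*7*(-32))*(-12 + 3) = -7*(-32)*(-9) = 224*(-9) = -2016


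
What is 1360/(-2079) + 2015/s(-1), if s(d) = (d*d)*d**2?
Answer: 4187825/2079 ≈ 2014.3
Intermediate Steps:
s(d) = d**4 (s(d) = d**2*d**2 = d**4)
1360/(-2079) + 2015/s(-1) = 1360/(-2079) + 2015/((-1)**4) = 1360*(-1/2079) + 2015/1 = -1360/2079 + 2015*1 = -1360/2079 + 2015 = 4187825/2079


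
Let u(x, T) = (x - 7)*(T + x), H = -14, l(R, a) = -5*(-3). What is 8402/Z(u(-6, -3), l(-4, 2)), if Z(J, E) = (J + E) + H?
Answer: 4201/59 ≈ 71.203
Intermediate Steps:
l(R, a) = 15
u(x, T) = (-7 + x)*(T + x)
Z(J, E) = -14 + E + J (Z(J, E) = (J + E) - 14 = (E + J) - 14 = -14 + E + J)
8402/Z(u(-6, -3), l(-4, 2)) = 8402/(-14 + 15 + ((-6)**2 - 7*(-3) - 7*(-6) - 3*(-6))) = 8402/(-14 + 15 + (36 + 21 + 42 + 18)) = 8402/(-14 + 15 + 117) = 8402/118 = 8402*(1/118) = 4201/59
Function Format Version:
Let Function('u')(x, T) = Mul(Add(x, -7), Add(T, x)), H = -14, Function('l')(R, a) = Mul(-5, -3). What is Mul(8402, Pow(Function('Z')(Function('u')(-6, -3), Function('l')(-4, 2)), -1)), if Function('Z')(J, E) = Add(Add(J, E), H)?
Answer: Rational(4201, 59) ≈ 71.203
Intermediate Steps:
Function('l')(R, a) = 15
Function('u')(x, T) = Mul(Add(-7, x), Add(T, x))
Function('Z')(J, E) = Add(-14, E, J) (Function('Z')(J, E) = Add(Add(J, E), -14) = Add(Add(E, J), -14) = Add(-14, E, J))
Mul(8402, Pow(Function('Z')(Function('u')(-6, -3), Function('l')(-4, 2)), -1)) = Mul(8402, Pow(Add(-14, 15, Add(Pow(-6, 2), Mul(-7, -3), Mul(-7, -6), Mul(-3, -6))), -1)) = Mul(8402, Pow(Add(-14, 15, Add(36, 21, 42, 18)), -1)) = Mul(8402, Pow(Add(-14, 15, 117), -1)) = Mul(8402, Pow(118, -1)) = Mul(8402, Rational(1, 118)) = Rational(4201, 59)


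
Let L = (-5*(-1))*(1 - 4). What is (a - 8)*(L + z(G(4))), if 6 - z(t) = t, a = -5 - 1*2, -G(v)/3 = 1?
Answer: 90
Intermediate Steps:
G(v) = -3 (G(v) = -3*1 = -3)
a = -7 (a = -5 - 2 = -7)
z(t) = 6 - t
L = -15 (L = 5*(-3) = -15)
(a - 8)*(L + z(G(4))) = (-7 - 8)*(-15 + (6 - 1*(-3))) = -15*(-15 + (6 + 3)) = -15*(-15 + 9) = -15*(-6) = 90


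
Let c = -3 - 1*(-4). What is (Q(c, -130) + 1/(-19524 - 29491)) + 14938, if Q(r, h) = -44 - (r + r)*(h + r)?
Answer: 742675279/49015 ≈ 15152.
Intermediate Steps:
c = 1 (c = -3 + 4 = 1)
Q(r, h) = -44 - 2*r*(h + r)
(Q(c, -130) + 1/(-19524 - 29491)) + 14938 = ((-44 - 2*1² - 2*(-130)*1) + 1/(-19524 - 29491)) + 14938 = ((-44 - 2*1 + 260) + 1/(-49015)) + 14938 = ((-44 - 2 + 260) - 1/49015) + 14938 = (214 - 1/49015) + 14938 = 10489209/49015 + 14938 = 742675279/49015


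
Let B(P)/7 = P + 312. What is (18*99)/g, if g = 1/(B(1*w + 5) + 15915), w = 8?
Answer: 32414580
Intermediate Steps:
B(P) = 2184 + 7*P (B(P) = 7*(P + 312) = 7*(312 + P) = 2184 + 7*P)
g = 1/18190 (g = 1/((2184 + 7*(1*8 + 5)) + 15915) = 1/((2184 + 7*(8 + 5)) + 15915) = 1/((2184 + 7*13) + 15915) = 1/((2184 + 91) + 15915) = 1/(2275 + 15915) = 1/18190 ≈ 5.4975e-5)
(18*99)/g = (18*99)/(1/18190) = 1782*18190 = 32414580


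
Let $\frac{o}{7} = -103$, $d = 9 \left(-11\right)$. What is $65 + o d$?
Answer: $71444$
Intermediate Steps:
$d = -99$
$o = -721$ ($o = 7 \left(-103\right) = -721$)
$65 + o d = 65 - -71379 = 65 + 71379 = 71444$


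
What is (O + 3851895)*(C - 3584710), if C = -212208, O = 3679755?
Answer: -28597057454700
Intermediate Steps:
(O + 3851895)*(C - 3584710) = (3679755 + 3851895)*(-212208 - 3584710) = 7531650*(-3796918) = -28597057454700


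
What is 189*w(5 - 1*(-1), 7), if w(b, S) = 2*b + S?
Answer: 3591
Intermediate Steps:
w(b, S) = S + 2*b
189*w(5 - 1*(-1), 7) = 189*(7 + 2*(5 - 1*(-1))) = 189*(7 + 2*(5 + 1)) = 189*(7 + 2*6) = 189*(7 + 12) = 189*19 = 3591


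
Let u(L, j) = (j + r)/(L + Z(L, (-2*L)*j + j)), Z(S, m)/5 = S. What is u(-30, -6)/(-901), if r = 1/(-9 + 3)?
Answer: -37/973080 ≈ -3.8024e-5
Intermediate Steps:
r = -⅙ (r = 1/(-6) = -⅙ ≈ -0.16667)
Z(S, m) = 5*S
u(L, j) = (-⅙ + j)/(6*L) (u(L, j) = (j - ⅙)/(L + 5*L) = (-⅙ + j)/((6*L)) = (-⅙ + j)*(1/(6*L)) = (-⅙ + j)/(6*L))
u(-30, -6)/(-901) = ((1/36)*(-1 + 6*(-6))/(-30))/(-901) = ((1/36)*(-1/30)*(-1 - 36))*(-1/901) = ((1/36)*(-1/30)*(-37))*(-1/901) = (37/1080)*(-1/901) = -37/973080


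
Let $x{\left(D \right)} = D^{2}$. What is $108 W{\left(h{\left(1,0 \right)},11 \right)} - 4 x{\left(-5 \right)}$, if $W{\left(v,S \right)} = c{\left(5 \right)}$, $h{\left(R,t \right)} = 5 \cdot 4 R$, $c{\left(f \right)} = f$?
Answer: $440$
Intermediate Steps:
$h{\left(R,t \right)} = 20 R$
$W{\left(v,S \right)} = 5$
$108 W{\left(h{\left(1,0 \right)},11 \right)} - 4 x{\left(-5 \right)} = 108 \cdot 5 - 4 \left(-5\right)^{2} = 540 - 100 = 440$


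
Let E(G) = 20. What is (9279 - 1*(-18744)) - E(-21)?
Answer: 28003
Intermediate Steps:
(9279 - 1*(-18744)) - E(-21) = (9279 - 1*(-18744)) - 1*20 = (9279 + 18744) - 20 = 28023 - 20 = 28003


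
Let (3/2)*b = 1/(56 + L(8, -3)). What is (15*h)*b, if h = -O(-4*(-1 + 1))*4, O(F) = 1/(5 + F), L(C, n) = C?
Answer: -⅛ ≈ -0.12500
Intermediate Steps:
b = 1/96 (b = 2/(3*(56 + 8)) = (⅔)/64 = (⅔)*(1/64) = 1/96 ≈ 0.010417)
h = -⅘ (h = -1/(5 - 4*(-1 + 1))*4 = -1/(5 - 4*0)*4 = -1/(5 + 0)*4 = -1/5*4 = -1*⅕*4 = -⅕*4 = -⅘ ≈ -0.80000)
(15*h)*b = (15*(-⅘))*(1/96) = -12*1/96 = -⅛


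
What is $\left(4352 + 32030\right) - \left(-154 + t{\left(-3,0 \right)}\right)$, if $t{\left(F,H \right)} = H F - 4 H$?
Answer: $36536$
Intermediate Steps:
$t{\left(F,H \right)} = - 4 H + F H$ ($t{\left(F,H \right)} = F H - 4 H = - 4 H + F H$)
$\left(4352 + 32030\right) - \left(-154 + t{\left(-3,0 \right)}\right) = \left(4352 + 32030\right) - \left(-154 + 0 \left(-4 - 3\right)\right) = 36382 + \left(- 0 \left(-7\right) + 154\right) = 36382 + \left(\left(-1\right) 0 + 154\right) = 36382 + \left(0 + 154\right) = 36382 + 154 = 36536$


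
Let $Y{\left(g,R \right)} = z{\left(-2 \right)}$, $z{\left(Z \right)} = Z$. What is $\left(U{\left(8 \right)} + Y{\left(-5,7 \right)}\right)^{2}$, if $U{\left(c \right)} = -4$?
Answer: $36$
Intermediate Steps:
$Y{\left(g,R \right)} = -2$
$\left(U{\left(8 \right)} + Y{\left(-5,7 \right)}\right)^{2} = \left(-4 - 2\right)^{2} = \left(-6\right)^{2} = 36$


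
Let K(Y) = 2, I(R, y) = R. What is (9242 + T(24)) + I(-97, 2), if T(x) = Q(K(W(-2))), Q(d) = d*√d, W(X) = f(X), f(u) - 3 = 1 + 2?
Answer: 9145 + 2*√2 ≈ 9147.8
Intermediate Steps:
f(u) = 6 (f(u) = 3 + (1 + 2) = 3 + 3 = 6)
W(X) = 6
Q(d) = d^(3/2)
T(x) = 2*√2 (T(x) = 2^(3/2) = 2*√2)
(9242 + T(24)) + I(-97, 2) = (9242 + 2*√2) - 97 = 9145 + 2*√2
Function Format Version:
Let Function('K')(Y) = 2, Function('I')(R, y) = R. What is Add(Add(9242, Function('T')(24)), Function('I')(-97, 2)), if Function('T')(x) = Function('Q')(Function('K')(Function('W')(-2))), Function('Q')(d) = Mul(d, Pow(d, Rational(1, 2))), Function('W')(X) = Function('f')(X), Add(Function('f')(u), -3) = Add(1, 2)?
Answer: Add(9145, Mul(2, Pow(2, Rational(1, 2)))) ≈ 9147.8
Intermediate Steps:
Function('f')(u) = 6 (Function('f')(u) = Add(3, Add(1, 2)) = Add(3, 3) = 6)
Function('W')(X) = 6
Function('Q')(d) = Pow(d, Rational(3, 2))
Function('T')(x) = Mul(2, Pow(2, Rational(1, 2))) (Function('T')(x) = Pow(2, Rational(3, 2)) = Mul(2, Pow(2, Rational(1, 2))))
Add(Add(9242, Function('T')(24)), Function('I')(-97, 2)) = Add(Add(9242, Mul(2, Pow(2, Rational(1, 2)))), -97) = Add(9145, Mul(2, Pow(2, Rational(1, 2))))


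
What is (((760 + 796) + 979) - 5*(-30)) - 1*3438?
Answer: -753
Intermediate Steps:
(((760 + 796) + 979) - 5*(-30)) - 1*3438 = ((1556 + 979) + 150) - 3438 = (2535 + 150) - 3438 = 2685 - 3438 = -753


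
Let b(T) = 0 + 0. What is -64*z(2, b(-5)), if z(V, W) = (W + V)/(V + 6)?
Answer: -16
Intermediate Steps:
b(T) = 0
z(V, W) = (V + W)/(6 + V)
-64*z(2, b(-5)) = -64*(2 + 0)/(6 + 2) = -64*2/8 = -8*2 = -64*1/4 = -16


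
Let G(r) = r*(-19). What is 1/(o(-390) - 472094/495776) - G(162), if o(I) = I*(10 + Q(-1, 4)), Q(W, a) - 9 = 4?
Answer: 6844829702858/2223791407 ≈ 3078.0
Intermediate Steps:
Q(W, a) = 13 (Q(W, a) = 9 + 4 = 13)
G(r) = -19*r
o(I) = 23*I (o(I) = I*(10 + 13) = I*23 = 23*I)
1/(o(-390) - 472094/495776) - G(162) = 1/(23*(-390) - 472094/495776) - (-19)*162 = 1/(-8970 - 472094*1/495776) - 1*(-3078) = 1/(-8970 - 236047/247888) + 3078 = 1/(-2223791407/247888) + 3078 = -247888/2223791407 + 3078 = 6844829702858/2223791407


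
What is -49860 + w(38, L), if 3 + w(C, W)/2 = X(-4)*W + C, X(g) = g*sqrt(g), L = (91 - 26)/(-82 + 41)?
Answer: -49790 + 1040*I/41 ≈ -49790.0 + 25.366*I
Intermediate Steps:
L = -65/41 (L = 65/(-41) = 65*(-1/41) = -65/41 ≈ -1.5854)
X(g) = g**(3/2)
w(C, W) = -6 + 2*C - 16*I*W (w(C, W) = -6 + 2*((-4)**(3/2)*W + C) = -6 + 2*((-8*I)*W + C) = -6 + 2*(-8*I*W + C) = -6 + 2*(C - 8*I*W) = -6 + (2*C - 16*I*W) = -6 + 2*C - 16*I*W)
-49860 + w(38, L) = -49860 + (-6 + 2*38 - 16*I*(-65/41)) = -49860 + (-6 + 76 + 1040*I/41) = -49860 + (70 + 1040*I/41) = -49790 + 1040*I/41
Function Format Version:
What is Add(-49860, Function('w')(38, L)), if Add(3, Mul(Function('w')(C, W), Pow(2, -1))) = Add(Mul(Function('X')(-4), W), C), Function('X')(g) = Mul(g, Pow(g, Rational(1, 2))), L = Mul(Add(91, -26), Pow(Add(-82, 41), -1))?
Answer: Add(-49790, Mul(Rational(1040, 41), I)) ≈ Add(-49790., Mul(25.366, I))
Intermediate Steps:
L = Rational(-65, 41) (L = Mul(65, Pow(-41, -1)) = Mul(65, Rational(-1, 41)) = Rational(-65, 41) ≈ -1.5854)
Function('X')(g) = Pow(g, Rational(3, 2))
Function('w')(C, W) = Add(-6, Mul(2, C), Mul(-16, I, W)) (Function('w')(C, W) = Add(-6, Mul(2, Add(Mul(Pow(-4, Rational(3, 2)), W), C))) = Add(-6, Mul(2, Add(Mul(Mul(-8, I), W), C))) = Add(-6, Mul(2, Add(Mul(-8, I, W), C))) = Add(-6, Mul(2, Add(C, Mul(-8, I, W)))) = Add(-6, Add(Mul(2, C), Mul(-16, I, W))) = Add(-6, Mul(2, C), Mul(-16, I, W)))
Add(-49860, Function('w')(38, L)) = Add(-49860, Add(-6, Mul(2, 38), Mul(-16, I, Rational(-65, 41)))) = Add(-49860, Add(-6, 76, Mul(Rational(1040, 41), I))) = Add(-49860, Add(70, Mul(Rational(1040, 41), I))) = Add(-49790, Mul(Rational(1040, 41), I))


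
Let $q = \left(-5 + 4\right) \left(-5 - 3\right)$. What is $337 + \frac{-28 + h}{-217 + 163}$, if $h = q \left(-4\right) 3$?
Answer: $\frac{9161}{27} \approx 339.3$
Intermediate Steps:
$q = 8$ ($q = \left(-1\right) \left(-8\right) = 8$)
$h = -96$ ($h = 8 \left(-4\right) 3 = \left(-32\right) 3 = -96$)
$337 + \frac{-28 + h}{-217 + 163} = 337 + \frac{-28 - 96}{-217 + 163} = 337 - \frac{124}{-54} = 337 - - \frac{62}{27} = 337 + \frac{62}{27} = \frac{9161}{27}$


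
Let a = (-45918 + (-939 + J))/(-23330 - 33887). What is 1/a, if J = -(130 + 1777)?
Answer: 57217/48764 ≈ 1.1733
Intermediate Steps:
J = -1907 (J = -1*1907 = -1907)
a = 48764/57217 (a = (-45918 + (-939 - 1907))/(-23330 - 33887) = (-45918 - 2846)/(-57217) = -48764*(-1/57217) = 48764/57217 ≈ 0.85226)
1/a = 1/(48764/57217) = 57217/48764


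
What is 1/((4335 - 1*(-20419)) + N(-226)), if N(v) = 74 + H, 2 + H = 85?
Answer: 1/24911 ≈ 4.0143e-5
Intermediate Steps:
H = 83 (H = -2 + 85 = 83)
N(v) = 157 (N(v) = 74 + 83 = 157)
1/((4335 - 1*(-20419)) + N(-226)) = 1/((4335 - 1*(-20419)) + 157) = 1/((4335 + 20419) + 157) = 1/(24754 + 157) = 1/24911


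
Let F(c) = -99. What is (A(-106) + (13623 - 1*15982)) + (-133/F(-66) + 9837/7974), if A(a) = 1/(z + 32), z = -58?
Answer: -1343515255/570141 ≈ -2356.5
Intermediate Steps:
A(a) = -1/26 (A(a) = 1/(-58 + 32) = 1/(-26) = -1/26)
(A(-106) + (13623 - 1*15982)) + (-133/F(-66) + 9837/7974) = (-1/26 + (13623 - 1*15982)) + (-133/(-99) + 9837/7974) = (-1/26 + (13623 - 15982)) + (-133*(-1/99) + 9837*(1/7974)) = (-1/26 - 2359) + (133/99 + 1093/886) = -61335/26 + 226045/87714 = -1343515255/570141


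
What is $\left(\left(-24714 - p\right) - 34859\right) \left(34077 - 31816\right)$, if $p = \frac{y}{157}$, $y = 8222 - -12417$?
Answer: $- \frac{21193709600}{157} \approx -1.3499 \cdot 10^{8}$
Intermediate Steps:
$y = 20639$ ($y = 8222 + 12417 = 20639$)
$p = \frac{20639}{157} \approx 131.46$
$\left(\left(-24714 - p\right) - 34859\right) \left(34077 - 31816\right) = \left(\left(-24714 - \frac{20639}{157}\right) - 34859\right) \left(34077 - 31816\right) = \left(\left(-24714 - \frac{20639}{157}\right) - 34859\right) 2261 = \left(- \frac{3900737}{157} - 34859\right) 2261 = \left(- \frac{9373600}{157}\right) 2261 = - \frac{21193709600}{157}$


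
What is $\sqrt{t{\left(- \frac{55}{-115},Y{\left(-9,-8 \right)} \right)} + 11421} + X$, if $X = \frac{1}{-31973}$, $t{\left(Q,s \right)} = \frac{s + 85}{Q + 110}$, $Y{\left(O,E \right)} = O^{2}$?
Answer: $- \frac{1}{31973} + \frac{\sqrt{609516159}}{231} \approx 106.88$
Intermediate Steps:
$t{\left(Q,s \right)} = \frac{85 + s}{110 + Q}$
$X = - \frac{1}{31973} \approx -3.1276 \cdot 10^{-5}$
$\sqrt{t{\left(- \frac{55}{-115},Y{\left(-9,-8 \right)} \right)} + 11421} + X = \sqrt{\frac{85 + \left(-9\right)^{2}}{110 - \frac{55}{-115}} + 11421} - \frac{1}{31973} = \sqrt{\frac{85 + 81}{110 - - \frac{11}{23}} + 11421} - \frac{1}{31973} = \sqrt{\frac{1}{110 + \frac{11}{23}} \cdot 166 + 11421} - \frac{1}{31973} = \sqrt{\frac{1}{\frac{2541}{23}} \cdot 166 + 11421} - \frac{1}{31973} = \sqrt{\frac{23}{2541} \cdot 166 + 11421} - \frac{1}{31973} = \sqrt{\frac{3818}{2541} + 11421} - \frac{1}{31973} = \sqrt{\frac{29024579}{2541}} - \frac{1}{31973} = \frac{\sqrt{609516159}}{231} - \frac{1}{31973} = - \frac{1}{31973} + \frac{\sqrt{609516159}}{231}$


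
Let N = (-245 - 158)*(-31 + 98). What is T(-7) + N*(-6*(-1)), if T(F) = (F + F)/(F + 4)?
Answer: -486004/3 ≈ -1.6200e+5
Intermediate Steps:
T(F) = 2*F/(4 + F) (T(F) = (2*F)/(4 + F) = 2*F/(4 + F))
N = -27001 (N = -403*67 = -27001)
T(-7) + N*(-6*(-1)) = 2*(-7)/(4 - 7) - (-162006)*(-1) = 2*(-7)/(-3) - 27001*6 = 2*(-7)*(-⅓) - 162006 = 14/3 - 162006 = -486004/3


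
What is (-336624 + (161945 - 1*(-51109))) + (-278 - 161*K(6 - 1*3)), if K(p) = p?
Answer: -124331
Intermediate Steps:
(-336624 + (161945 - 1*(-51109))) + (-278 - 161*K(6 - 1*3)) = (-336624 + (161945 - 1*(-51109))) + (-278 - 161*(6 - 1*3)) = (-336624 + (161945 + 51109)) + (-278 - 161*(6 - 3)) = (-336624 + 213054) + (-278 - 161*3) = -123570 + (-278 - 483) = -123570 - 761 = -124331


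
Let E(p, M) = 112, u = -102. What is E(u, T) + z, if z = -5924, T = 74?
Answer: -5812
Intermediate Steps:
E(u, T) + z = 112 - 5924 = -5812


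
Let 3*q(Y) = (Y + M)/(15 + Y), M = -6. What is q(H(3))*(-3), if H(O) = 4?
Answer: 2/19 ≈ 0.10526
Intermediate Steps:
q(Y) = (-6 + Y)/(3*(15 + Y)) (q(Y) = ((Y - 6)/(15 + Y))/3 = ((-6 + Y)/(15 + Y))/3 = (-6 + Y)/(3*(15 + Y)))
q(H(3))*(-3) = ((-6 + 4)/(3*(15 + 4)))*(-3) = ((⅓)*(-2)/19)*(-3) = ((⅓)*(1/19)*(-2))*(-3) = -2/57*(-3) = 2/19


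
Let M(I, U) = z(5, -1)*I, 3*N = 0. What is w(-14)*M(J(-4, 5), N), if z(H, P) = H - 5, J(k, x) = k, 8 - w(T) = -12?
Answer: 0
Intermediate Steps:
N = 0 (N = (1/3)*0 = 0)
w(T) = 20 (w(T) = 8 - 1*(-12) = 8 + 12 = 20)
z(H, P) = -5 + H
M(I, U) = 0 (M(I, U) = (-5 + 5)*I = 0*I = 0)
w(-14)*M(J(-4, 5), N) = 20*0 = 0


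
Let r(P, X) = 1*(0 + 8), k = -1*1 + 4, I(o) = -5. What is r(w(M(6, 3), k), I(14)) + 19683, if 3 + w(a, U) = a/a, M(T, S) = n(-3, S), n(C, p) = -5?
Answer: 19691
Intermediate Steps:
k = 3 (k = -1 + 4 = 3)
M(T, S) = -5
w(a, U) = -2 (w(a, U) = -3 + a/a = -3 + 1 = -2)
r(P, X) = 8 (r(P, X) = 1*8 = 8)
r(w(M(6, 3), k), I(14)) + 19683 = 8 + 19683 = 19691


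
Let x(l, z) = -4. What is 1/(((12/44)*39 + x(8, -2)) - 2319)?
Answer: -11/25436 ≈ -0.00043246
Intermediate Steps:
1/(((12/44)*39 + x(8, -2)) - 2319) = 1/(((12/44)*39 - 4) - 2319) = 1/(((12*(1/44))*39 - 4) - 2319) = 1/(((3/11)*39 - 4) - 2319) = 1/((117/11 - 4) - 2319) = 1/(73/11 - 2319) = 1/(-25436/11) = -11/25436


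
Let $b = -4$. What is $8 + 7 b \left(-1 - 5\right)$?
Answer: $176$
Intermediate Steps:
$8 + 7 b \left(-1 - 5\right) = 8 + 7 \left(-4\right) \left(-1 - 5\right) = 8 - -168 = 8 + 168 = 176$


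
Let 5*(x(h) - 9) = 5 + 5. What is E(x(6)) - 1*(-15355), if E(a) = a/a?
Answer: 15356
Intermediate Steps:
x(h) = 11 (x(h) = 9 + (5 + 5)/5 = 9 + (⅕)*10 = 9 + 2 = 11)
E(a) = 1
E(x(6)) - 1*(-15355) = 1 - 1*(-15355) = 1 + 15355 = 15356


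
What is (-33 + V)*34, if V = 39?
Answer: 204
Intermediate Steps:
(-33 + V)*34 = (-33 + 39)*34 = 6*34 = 204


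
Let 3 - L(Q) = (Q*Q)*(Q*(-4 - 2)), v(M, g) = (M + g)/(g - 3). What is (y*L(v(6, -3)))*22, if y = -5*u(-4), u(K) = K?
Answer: 990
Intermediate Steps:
v(M, g) = (M + g)/(-3 + g)
y = 20 (y = -5*(-4) = 20)
L(Q) = 3 + 6*Q³ (L(Q) = 3 - Q*Q*Q*(-4 - 2) = 3 - Q²*Q*(-6) = 3 - Q²*(-6*Q) = 3 - (-6)*Q³ = 3 + 6*Q³)
(y*L(v(6, -3)))*22 = (20*(3 + 6*((6 - 3)/(-3 - 3))³))*22 = (20*(3 + 6*(3/(-6))³))*22 = (20*(3 + 6*(-⅙*3)³))*22 = (20*(3 + 6*(-½)³))*22 = (20*(3 + 6*(-⅛)))*22 = (20*(3 - ¾))*22 = (20*(9/4))*22 = 45*22 = 990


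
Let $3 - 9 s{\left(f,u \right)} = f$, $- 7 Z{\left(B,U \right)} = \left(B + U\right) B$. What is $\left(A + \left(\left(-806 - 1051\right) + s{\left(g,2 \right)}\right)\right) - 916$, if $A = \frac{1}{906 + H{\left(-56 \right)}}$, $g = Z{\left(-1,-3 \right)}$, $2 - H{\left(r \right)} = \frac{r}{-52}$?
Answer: $- \frac{25424761}{9170} \approx -2772.6$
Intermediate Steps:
$H{\left(r \right)} = 2 + \frac{r}{52}$ ($H{\left(r \right)} = 2 - \frac{r}{-52} = 2 - r \left(- \frac{1}{52}\right) = 2 - - \frac{r}{52} = 2 + \frac{r}{52}$)
$Z{\left(B,U \right)} = - \frac{B \left(B + U\right)}{7}$ ($Z{\left(B,U \right)} = - \frac{\left(B + U\right) B}{7} = - \frac{B \left(B + U\right)}{7}$)
$g = - \frac{4}{7}$ ($g = \left(- \frac{1}{7}\right) \left(-1\right) \left(-1 - 3\right) = \left(- \frac{1}{7}\right) \left(-1\right) \left(-4\right) = - \frac{4}{7} \approx -0.57143$)
$s{\left(f,u \right)} = \frac{1}{3} - \frac{f}{9}$
$A = \frac{13}{11790}$ ($A = \frac{1}{906 + \left(2 + \frac{1}{52} \left(-56\right)\right)} = \frac{1}{906 + \left(2 - \frac{14}{13}\right)} = \frac{1}{906 + \frac{12}{13}} = \frac{1}{\frac{11790}{13}} = \frac{13}{11790} \approx 0.0011026$)
$\left(A + \left(\left(-806 - 1051\right) + s{\left(g,2 \right)}\right)\right) - 916 = \left(\frac{13}{11790} + \left(\left(-806 - 1051\right) + \left(\frac{1}{3} - - \frac{4}{63}\right)\right)\right) - 916 = \left(\frac{13}{11790} + \left(-1857 + \left(\frac{1}{3} + \frac{4}{63}\right)\right)\right) - 916 = \left(\frac{13}{11790} + \left(-1857 + \frac{25}{63}\right)\right) - 916 = \left(\frac{13}{11790} - \frac{116966}{63}\right) - 916 = - \frac{17025041}{9170} - 916 = - \frac{25424761}{9170}$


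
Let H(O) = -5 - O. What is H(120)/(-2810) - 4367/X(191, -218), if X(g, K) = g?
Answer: -2449479/107342 ≈ -22.819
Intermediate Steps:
H(120)/(-2810) - 4367/X(191, -218) = (-5 - 1*120)/(-2810) - 4367/191 = (-5 - 120)*(-1/2810) - 4367*1/191 = -125*(-1/2810) - 4367/191 = 25/562 - 4367/191 = -2449479/107342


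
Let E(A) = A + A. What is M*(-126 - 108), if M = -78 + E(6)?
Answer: 15444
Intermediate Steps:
E(A) = 2*A
M = -66 (M = -78 + 2*6 = -78 + 12 = -66)
M*(-126 - 108) = -66*(-126 - 108) = -66*(-234) = 15444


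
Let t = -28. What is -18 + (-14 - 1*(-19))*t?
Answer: -158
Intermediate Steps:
-18 + (-14 - 1*(-19))*t = -18 + (-14 - 1*(-19))*(-28) = -18 + (-14 + 19)*(-28) = -18 + 5*(-28) = -18 - 140 = -158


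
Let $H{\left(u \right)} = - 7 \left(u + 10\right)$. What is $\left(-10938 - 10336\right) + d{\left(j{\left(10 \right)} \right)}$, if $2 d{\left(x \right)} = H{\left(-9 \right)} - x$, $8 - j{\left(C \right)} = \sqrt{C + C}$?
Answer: $- \frac{42563}{2} + \sqrt{5} \approx -21279.0$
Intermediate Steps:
$H{\left(u \right)} = -70 - 7 u$ ($H{\left(u \right)} = - 7 \left(10 + u\right) = -70 - 7 u$)
$j{\left(C \right)} = 8 - \sqrt{2} \sqrt{C}$ ($j{\left(C \right)} = 8 - \sqrt{C + C} = 8 - \sqrt{2 C} = 8 - \sqrt{2} \sqrt{C}$)
$d{\left(x \right)} = - \frac{7}{2} - \frac{x}{2}$ ($d{\left(x \right)} = \frac{\left(-70 - -63\right) - x}{2} = \frac{\left(-70 + 63\right) - x}{2} = \frac{-7 - x}{2} = - \frac{7}{2} - \frac{x}{2}$)
$\left(-10938 - 10336\right) + d{\left(j{\left(10 \right)} \right)} = \left(-10938 - 10336\right) - \left(\frac{7}{2} + \frac{8 - \sqrt{2} \sqrt{10}}{2}\right) = -21274 - \left(\frac{7}{2} + \frac{8 - 2 \sqrt{5}}{2}\right) = -21274 - \left(\frac{15}{2} - \sqrt{5}\right) = - \frac{42563}{2} + \sqrt{5}$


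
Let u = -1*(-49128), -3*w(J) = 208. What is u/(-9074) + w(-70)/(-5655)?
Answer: -31983428/5920785 ≈ -5.4019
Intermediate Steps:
w(J) = -208/3 (w(J) = -1/3*208 = -208/3)
u = 49128
u/(-9074) + w(-70)/(-5655) = 49128/(-9074) - 208/3/(-5655) = 49128*(-1/9074) - 208/3*(-1/5655) = -24564/4537 + 16/1305 = -31983428/5920785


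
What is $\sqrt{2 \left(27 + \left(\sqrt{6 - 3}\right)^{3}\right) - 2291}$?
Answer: $\sqrt{-2237 + 6 \sqrt{3}} \approx 47.187 i$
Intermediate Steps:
$\sqrt{2 \left(27 + \left(\sqrt{6 - 3}\right)^{3}\right) - 2291} = \sqrt{2 \left(27 + \left(\sqrt{3}\right)^{3}\right) - 2291} = \sqrt{2 \left(27 + 3 \sqrt{3}\right) - 2291} = \sqrt{\left(54 + 6 \sqrt{3}\right) - 2291} = \sqrt{-2237 + 6 \sqrt{3}}$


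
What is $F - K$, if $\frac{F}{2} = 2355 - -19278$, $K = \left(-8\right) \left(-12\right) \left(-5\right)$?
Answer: $43746$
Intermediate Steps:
$K = -480$ ($K = 96 \left(-5\right) = -480$)
$F = 43266$ ($F = 2 \left(2355 - -19278\right) = 2 \left(2355 + 19278\right) = 2 \cdot 21633 = 43266$)
$F - K = 43266 - -480 = 43266 + 480 = 43746$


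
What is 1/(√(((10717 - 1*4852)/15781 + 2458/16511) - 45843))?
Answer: -I*√49797079888313230/47778882500 ≈ -0.0046705*I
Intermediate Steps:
1/(√(((10717 - 1*4852)/15781 + 2458/16511) - 45843)) = 1/(√(((10717 - 4852)*(1/15781) + 2458*(1/16511)) - 45843)) = 1/(√((5865*(1/15781) + 2458/16511) - 45843)) = 1/(√((5865/15781 + 2458/16511) - 45843)) = 1/(√(135626713/260560091 - 45843)) = 1/(√(-11944720625000/260560091)) = 1/(250*I*√49797079888313230/260560091) = -I*√49797079888313230/47778882500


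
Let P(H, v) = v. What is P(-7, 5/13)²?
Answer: 25/169 ≈ 0.14793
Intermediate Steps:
P(-7, 5/13)² = (5/13)² = 25/169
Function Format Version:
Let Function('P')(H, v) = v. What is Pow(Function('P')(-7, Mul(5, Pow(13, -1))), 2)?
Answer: Rational(25, 169) ≈ 0.14793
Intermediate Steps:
Pow(Function('P')(-7, Mul(5, Pow(13, -1))), 2) = Pow(Mul(5, Pow(13, -1)), 2) = Pow(Mul(5, Rational(1, 13)), 2) = Pow(Rational(5, 13), 2) = Rational(25, 169)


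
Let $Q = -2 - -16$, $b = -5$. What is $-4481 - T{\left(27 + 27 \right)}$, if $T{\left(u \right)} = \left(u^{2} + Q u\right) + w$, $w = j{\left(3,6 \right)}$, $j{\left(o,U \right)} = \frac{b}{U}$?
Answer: $- \frac{48913}{6} \approx -8152.2$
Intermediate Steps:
$j{\left(o,U \right)} = - \frac{5}{U}$
$w = - \frac{5}{6} \approx -0.83333$
$Q = 14$ ($Q = -2 + 16 = 14$)
$T{\left(u \right)} = - \frac{5}{6} + u^{2} + 14 u$ ($T{\left(u \right)} = \left(u^{2} + 14 u\right) - \frac{5}{6} = - \frac{5}{6} + u^{2} + 14 u$)
$-4481 - T{\left(27 + 27 \right)} = -4481 - \left(- \frac{5}{6} + \left(27 + 27\right)^{2} + 14 \left(27 + 27\right)\right) = -4481 - \left(- \frac{5}{6} + 54^{2} + 14 \cdot 54\right) = -4481 - \left(- \frac{5}{6} + 2916 + 756\right) = -4481 - \frac{22027}{6} = - \frac{48913}{6}$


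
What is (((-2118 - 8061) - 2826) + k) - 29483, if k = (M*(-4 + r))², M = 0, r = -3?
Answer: -42488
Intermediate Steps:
k = 0 (k = (0*(-4 - 3))² = (0*(-7))² = 0² = 0)
(((-2118 - 8061) - 2826) + k) - 29483 = (((-2118 - 8061) - 2826) + 0) - 29483 = ((-10179 - 2826) + 0) - 29483 = (-13005 + 0) - 29483 = -13005 - 29483 = -42488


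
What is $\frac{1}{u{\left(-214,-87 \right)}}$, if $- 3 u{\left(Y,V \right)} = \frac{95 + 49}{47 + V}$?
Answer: $\frac{5}{6} \approx 0.83333$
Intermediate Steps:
$u{\left(Y,V \right)} = - \frac{48}{47 + V}$ ($u{\left(Y,V \right)} = - \frac{\left(95 + 49\right) \frac{1}{47 + V}}{3} = - \frac{144 \frac{1}{47 + V}}{3} = - \frac{48}{47 + V}$)
$\frac{1}{u{\left(-214,-87 \right)}} = \frac{1}{\left(-48\right) \frac{1}{47 - 87}} = \frac{1}{\left(-48\right) \frac{1}{-40}} = \frac{1}{\left(-48\right) \left(- \frac{1}{40}\right)} = \frac{1}{\frac{6}{5}} = \frac{5}{6}$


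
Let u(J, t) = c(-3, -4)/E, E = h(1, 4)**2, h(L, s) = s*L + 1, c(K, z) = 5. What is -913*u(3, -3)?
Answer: -913/5 ≈ -182.60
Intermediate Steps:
h(L, s) = 1 + L*s (h(L, s) = L*s + 1 = 1 + L*s)
E = 25 (E = (1 + 1*4)**2 = (1 + 4)**2 = 5**2 = 25)
u(J, t) = 1/5 (u(J, t) = 5/25 = 5*(1/25) = 1/5)
-913*u(3, -3) = -913*1/5 = -913/5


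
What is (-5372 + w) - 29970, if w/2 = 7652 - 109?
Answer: -20256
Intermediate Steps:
w = 15086 (w = 2*(7652 - 109) = 2*7543 = 15086)
(-5372 + w) - 29970 = (-5372 + 15086) - 29970 = 9714 - 29970 = -20256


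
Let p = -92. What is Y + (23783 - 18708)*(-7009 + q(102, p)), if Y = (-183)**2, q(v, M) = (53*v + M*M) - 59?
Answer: 34553639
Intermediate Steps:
q(v, M) = -59 + M**2 + 53*v (q(v, M) = (53*v + M**2) - 59 = (M**2 + 53*v) - 59 = -59 + M**2 + 53*v)
Y = 33489
Y + (23783 - 18708)*(-7009 + q(102, p)) = 33489 + (23783 - 18708)*(-7009 + (-59 + (-92)**2 + 53*102)) = 33489 + 5075*(-7009 + (-59 + 8464 + 5406)) = 33489 + 5075*(-7009 + 13811) = 33489 + 5075*6802 = 33489 + 34520150 = 34553639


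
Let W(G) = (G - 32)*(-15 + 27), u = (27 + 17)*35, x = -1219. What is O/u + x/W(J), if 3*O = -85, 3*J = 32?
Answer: 280501/59136 ≈ 4.7433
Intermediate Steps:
J = 32/3 (J = (1/3)*32 = 32/3 ≈ 10.667)
O = -85/3 (O = (1/3)*(-85) = -85/3 ≈ -28.333)
u = 1540 (u = 44*35 = 1540)
W(G) = -384 + 12*G (W(G) = (-32 + G)*12 = -384 + 12*G)
O/u + x/W(J) = -85/3/1540 - 1219/(-384 + 12*(32/3)) = -85/3*1/1540 - 1219/(-384 + 128) = -17/924 - 1219/(-256) = -17/924 - 1219*(-1/256) = -17/924 + 1219/256 = 280501/59136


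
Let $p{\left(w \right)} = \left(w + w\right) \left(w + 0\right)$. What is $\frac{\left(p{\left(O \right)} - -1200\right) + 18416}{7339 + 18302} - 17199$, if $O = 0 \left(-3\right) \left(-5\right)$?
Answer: $- \frac{440979943}{25641} \approx -17198.0$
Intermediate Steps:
$O = 0$ ($O = 0 \left(-5\right) = 0$)
$p{\left(w \right)} = 2 w^{2}$ ($p{\left(w \right)} = 2 w w = 2 w^{2}$)
$\frac{\left(p{\left(O \right)} - -1200\right) + 18416}{7339 + 18302} - 17199 = \frac{\left(2 \cdot 0^{2} - -1200\right) + 18416}{7339 + 18302} - 17199 = \frac{\left(2 \cdot 0 + 1200\right) + 18416}{25641} - 17199 = \left(\left(0 + 1200\right) + 18416\right) \frac{1}{25641} - 17199 = \left(1200 + 18416\right) \frac{1}{25641} - 17199 = 19616 \cdot \frac{1}{25641} - 17199 = \frac{19616}{25641} - 17199 = - \frac{440979943}{25641}$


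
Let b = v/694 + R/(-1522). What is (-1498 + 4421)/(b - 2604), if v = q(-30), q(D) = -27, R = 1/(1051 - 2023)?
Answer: -1500511082904/1336773601129 ≈ -1.1225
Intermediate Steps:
R = -1/972 (R = 1/(-972) = -1/972 ≈ -0.0010288)
v = -27
b = -19971337/513346248 (b = -27/694 - 1/972/(-1522) = -27*1/694 - 1/972*(-1/1522) = -27/694 + 1/1479384 = -19971337/513346248 ≈ -0.038904)
(-1498 + 4421)/(b - 2604) = (-1498 + 4421)/(-19971337/513346248 - 2604) = 2923/(-1336773601129/513346248) = 2923*(-513346248/1336773601129) = -1500511082904/1336773601129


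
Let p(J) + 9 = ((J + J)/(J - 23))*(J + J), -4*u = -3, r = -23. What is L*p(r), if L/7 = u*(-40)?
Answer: 11550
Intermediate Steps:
u = ¾ (u = -¼*(-3) = ¾ ≈ 0.75000)
p(J) = -9 + 4*J²/(-23 + J) (p(J) = -9 + ((J + J)/(J - 23))*(J + J) = -9 + ((2*J)/(-23 + J))*(2*J) = -9 + (2*J/(-23 + J))*(2*J) = -9 + 4*J²/(-23 + J))
L = -210 (L = 7*((¾)*(-40)) = 7*(-30) = -210)
L*p(r) = -210*(207 - 9*(-23) + 4*(-23)²)/(-23 - 23) = -210*(207 + 207 + 4*529)/(-46) = -(-105)*(207 + 207 + 2116)/23 = -(-105)*2530/23 = -210*(-55) = 11550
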